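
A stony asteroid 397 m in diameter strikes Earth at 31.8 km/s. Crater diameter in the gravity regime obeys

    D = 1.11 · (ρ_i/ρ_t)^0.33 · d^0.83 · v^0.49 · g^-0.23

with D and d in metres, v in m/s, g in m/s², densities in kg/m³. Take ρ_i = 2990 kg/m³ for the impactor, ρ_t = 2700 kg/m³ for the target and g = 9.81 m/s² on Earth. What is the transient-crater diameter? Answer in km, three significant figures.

D ≈ 15.7 km

In SI units: v = 31800 m/s.
(ρ_i/ρ_t)^0.33 = (2990/2700)^0.33 = 1.034
d^0.83 = 397^0.83 = 143.5
v^0.49 = 31800^0.49 = 160.8
g^-0.23 = 9.81^-0.23 = 0.5914
D = 1.11 × 1.034 × 143.5 × 160.8 × 0.5914 = 15663 m
   = 15.66 km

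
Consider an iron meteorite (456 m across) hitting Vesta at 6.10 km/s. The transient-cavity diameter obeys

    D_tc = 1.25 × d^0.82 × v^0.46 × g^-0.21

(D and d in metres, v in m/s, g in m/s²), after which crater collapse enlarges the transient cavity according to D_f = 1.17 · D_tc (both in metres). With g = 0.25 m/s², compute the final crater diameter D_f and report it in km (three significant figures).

D_f ≈ 16.3 km

v = 6100 m/s.
d^0.82 = 456^0.82 = 151.5
v^0.46 = 6100^0.46 = 55.11
g^-0.21 = 0.25^-0.21 = 1.338
D_tc = 1.25 × 151.5 × 55.11 × 1.338 = 13960 m
D_f = 1.17 × 13960 = 16333 m
     = 16.33 km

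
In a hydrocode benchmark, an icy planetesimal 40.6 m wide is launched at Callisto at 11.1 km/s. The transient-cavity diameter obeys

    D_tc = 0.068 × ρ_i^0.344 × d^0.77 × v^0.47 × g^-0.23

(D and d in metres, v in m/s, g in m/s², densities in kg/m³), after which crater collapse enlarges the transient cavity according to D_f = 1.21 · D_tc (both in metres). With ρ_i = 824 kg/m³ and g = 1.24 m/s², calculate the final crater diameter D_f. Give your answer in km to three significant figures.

D_f ≈ 1.09 km

v = 11100 m/s.
ρ_i^0.344 = 824^0.344 = 10.07
d^0.77 = 40.6^0.77 = 17.32
v^0.47 = 11100^0.47 = 79.67
g^-0.23 = 1.24^-0.23 = 0.9517
D_tc = 0.068 × 10.07 × 17.32 × 79.67 × 0.9517 = 899.3 m
D_f = 1.21 × 899.3 = 1088 m
     = 1.088 km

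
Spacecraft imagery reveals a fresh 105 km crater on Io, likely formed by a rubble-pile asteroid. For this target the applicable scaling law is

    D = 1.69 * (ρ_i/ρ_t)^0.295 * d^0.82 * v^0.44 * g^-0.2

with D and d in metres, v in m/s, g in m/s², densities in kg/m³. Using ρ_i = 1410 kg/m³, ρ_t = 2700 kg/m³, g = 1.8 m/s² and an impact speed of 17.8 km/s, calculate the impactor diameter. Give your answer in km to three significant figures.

d ≈ 5.35 km

Rearranging for d: d = [D / (1.69 · (1410/2700)^0.295 · 17800^0.44 · 1.8^-0.2)]^(1/0.82).
D = 105000 m.
(1410/2700)^0.295 = 0.8256
17800^0.44 = 74.16
1.8^-0.2 = 0.8891
Denominator = 1.69 × 0.8256 × 74.16 × 0.8891 = 92.00
D / 92.00 = 105000 / 92.00 = 1141
d = 1141^(1/0.82) = 1141^1.2195 = 5350 m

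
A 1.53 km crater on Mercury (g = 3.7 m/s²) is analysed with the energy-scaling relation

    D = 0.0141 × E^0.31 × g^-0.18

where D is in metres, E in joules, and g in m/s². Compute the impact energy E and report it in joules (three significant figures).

E ≈ 3.74 × 10^16 J

Rearranging: E = [D / (0.0141 · g^-0.18)]^(1/0.31).
D = 1530 m.
g^-0.18 = 3.7^-0.18 = 0.7902
D / (0.0141 × 0.7902) = 1530 / (0.01114) = 1.373 × 10^5
E = (1.373 × 10^5)^3.2258 = 3.742 × 10^16 J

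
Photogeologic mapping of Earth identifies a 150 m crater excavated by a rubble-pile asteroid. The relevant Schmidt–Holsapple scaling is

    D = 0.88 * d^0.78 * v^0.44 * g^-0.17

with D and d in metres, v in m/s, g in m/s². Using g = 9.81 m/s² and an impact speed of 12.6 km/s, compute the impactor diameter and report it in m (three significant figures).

Rearranging for d: d = [D / (0.88 · 12600^0.44 · 9.81^-0.17)]^(1/0.78).
12600^0.44 = 63.70
9.81^-0.17 = 0.6783
Denominator = 0.88 × 63.70 × 0.6783 = 38.02
D / 38.02 = 150 / 38.02 = 3.945
d = 3.945^(1/0.78) = 3.945^1.2821 = 5.810 m

d ≈ 5.81 m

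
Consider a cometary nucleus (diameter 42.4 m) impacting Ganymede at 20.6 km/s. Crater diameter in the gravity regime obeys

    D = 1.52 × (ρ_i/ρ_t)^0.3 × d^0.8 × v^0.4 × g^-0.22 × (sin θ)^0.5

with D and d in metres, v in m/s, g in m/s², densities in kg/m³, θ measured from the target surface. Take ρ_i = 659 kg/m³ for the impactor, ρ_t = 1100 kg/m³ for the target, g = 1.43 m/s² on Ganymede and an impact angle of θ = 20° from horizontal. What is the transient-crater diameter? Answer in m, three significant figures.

D ≈ 751 m

In SI units: v = 20600 m/s.
(ρ_i/ρ_t)^0.3 = (659/1100)^0.3 = 0.8575
d^0.8 = 42.4^0.8 = 20.04
v^0.4 = 20600^0.4 = 53.16
g^-0.22 = 1.43^-0.22 = 0.9243
(sin 20°)^0.5 = 0.3420^0.5 = 0.5848
D = 1.52 × 0.8575 × 20.04 × 53.16 × 0.9243 × 0.5848 = 750.6 m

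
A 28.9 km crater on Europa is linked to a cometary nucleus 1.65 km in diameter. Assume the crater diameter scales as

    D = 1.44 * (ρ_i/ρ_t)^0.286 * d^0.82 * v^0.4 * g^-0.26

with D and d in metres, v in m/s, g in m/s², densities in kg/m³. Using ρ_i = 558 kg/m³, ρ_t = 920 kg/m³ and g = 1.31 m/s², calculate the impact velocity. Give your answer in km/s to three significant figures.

v ≈ 24.7 km/s

Rearranging for v: v = [D / (1.44 · (558/920)^0.286 · 1650^0.82 · 1.31^-0.26)]^(1/0.4).
D = 28900 m.
(558/920)^0.286 = 0.8668
1650^0.82 = 434.8
1.31^-0.26 = 0.9322
Denominator = 1.44 × 0.8668 × 434.8 × 0.9322 = 505.9
D / 505.9 = 28900 / 505.9 = 57.13
v = 57.13^(1/0.4) = 57.13^2.5 = 24670 m/s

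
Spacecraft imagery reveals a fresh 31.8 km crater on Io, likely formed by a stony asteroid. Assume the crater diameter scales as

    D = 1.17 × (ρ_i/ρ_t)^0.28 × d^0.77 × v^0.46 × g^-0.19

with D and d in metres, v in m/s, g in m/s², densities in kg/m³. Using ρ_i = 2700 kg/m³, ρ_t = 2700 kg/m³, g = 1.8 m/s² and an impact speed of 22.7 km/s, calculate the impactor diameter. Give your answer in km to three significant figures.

Rearranging for d: d = [D / (1.17 · (2700/2700)^0.28 · 22700^0.46 · 1.8^-0.19)]^(1/0.77).
D = 31800 m.
(2700/2700)^0.28 = 1.000
22700^0.46 = 100.9
1.8^-0.19 = 0.8943
Denominator = 1.17 × 1.000 × 100.9 × 0.8943 = 105.6
D / 105.6 = 31800 / 105.6 = 301.1
d = 301.1^(1/0.77) = 301.1^1.2987 = 1656 m

d ≈ 1.66 km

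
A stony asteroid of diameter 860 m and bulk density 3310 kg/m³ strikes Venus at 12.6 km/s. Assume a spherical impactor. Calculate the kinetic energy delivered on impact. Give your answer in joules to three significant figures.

v = 12600 m/s.
Mass m = (π/6) ρ d³ = (π/6) × 3310 × (860)³ = 1.102 × 10^12 kg
E = ½ m v² = 0.5 × 1.102 × 10^12 × (12600)² = 8.748 × 10^19 J

E ≈ 8.75 × 10^19 J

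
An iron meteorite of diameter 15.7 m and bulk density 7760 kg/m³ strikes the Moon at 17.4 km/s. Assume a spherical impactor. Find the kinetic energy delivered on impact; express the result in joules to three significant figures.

v = 17400 m/s.
Mass m = (π/6) ρ d³ = (π/6) × 7760 × (15.7)³ = 1.572 × 10^7 kg
E = ½ m v² = 0.5 × 1.572 × 10^7 × (17400)² = 2.380 × 10^15 J

E ≈ 2.38 × 10^15 J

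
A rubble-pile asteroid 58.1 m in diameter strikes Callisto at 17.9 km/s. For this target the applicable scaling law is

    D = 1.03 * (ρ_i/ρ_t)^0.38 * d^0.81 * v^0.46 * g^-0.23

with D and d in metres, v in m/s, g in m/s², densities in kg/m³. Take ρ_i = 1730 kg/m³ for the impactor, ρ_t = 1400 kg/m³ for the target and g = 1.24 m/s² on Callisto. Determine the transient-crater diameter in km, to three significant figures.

D ≈ 2.58 km

In SI units: v = 17900 m/s.
(ρ_i/ρ_t)^0.38 = (1730/1400)^0.38 = 1.084
d^0.81 = 58.1^0.81 = 26.85
v^0.46 = 17900^0.46 = 90.43
g^-0.23 = 1.24^-0.23 = 0.9517
D = 1.03 × 1.084 × 26.85 × 90.43 × 0.9517 = 2580 m
   = 2.580 km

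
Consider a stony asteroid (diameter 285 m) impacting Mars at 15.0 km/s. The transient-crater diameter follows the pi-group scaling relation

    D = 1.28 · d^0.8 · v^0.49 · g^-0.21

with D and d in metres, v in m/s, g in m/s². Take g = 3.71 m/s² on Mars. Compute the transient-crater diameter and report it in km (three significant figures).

D ≈ 9.95 km

In SI units: v = 15000 m/s.
d^0.8 = 285^0.8 = 92.02
v^0.49 = 15000^0.49 = 111.2
g^-0.21 = 3.71^-0.21 = 0.7593
D = 1.28 × 92.02 × 111.2 × 0.7593 = 9945 m
   = 9.945 km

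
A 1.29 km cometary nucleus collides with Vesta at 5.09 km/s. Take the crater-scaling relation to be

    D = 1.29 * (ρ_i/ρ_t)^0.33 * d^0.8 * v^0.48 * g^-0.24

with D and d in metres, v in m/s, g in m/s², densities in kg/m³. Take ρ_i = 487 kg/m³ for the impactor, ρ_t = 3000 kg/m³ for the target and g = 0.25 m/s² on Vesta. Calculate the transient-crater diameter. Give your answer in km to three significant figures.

In SI units: d = 1290 m, v = 5090 m/s.
(ρ_i/ρ_t)^0.33 = (487/3000)^0.33 = 0.5488
d^0.8 = 1290^0.8 = 307.9
v^0.48 = 5090^0.48 = 60.15
g^-0.24 = 0.25^-0.24 = 1.395
D = 1.29 × 0.5488 × 307.9 × 60.15 × 1.395 = 18290 m
   = 18.29 km

D ≈ 18.3 km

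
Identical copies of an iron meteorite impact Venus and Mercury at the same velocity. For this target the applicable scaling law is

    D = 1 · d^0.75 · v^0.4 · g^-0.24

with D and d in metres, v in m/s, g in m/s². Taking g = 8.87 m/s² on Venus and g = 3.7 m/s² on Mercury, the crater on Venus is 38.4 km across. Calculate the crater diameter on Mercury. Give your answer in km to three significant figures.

D ≈ 47.4 km

All impactor-dependent factors cancel in the ratio, leaving D_Mercury/D_Venus = (g_Mercury/g_Venus)^-0.24.
(3.7/8.87)^-0.24 = 0.4171^-0.24 = 1.234
D_Mercury = 1.234 × 38.4 km = 47.4 km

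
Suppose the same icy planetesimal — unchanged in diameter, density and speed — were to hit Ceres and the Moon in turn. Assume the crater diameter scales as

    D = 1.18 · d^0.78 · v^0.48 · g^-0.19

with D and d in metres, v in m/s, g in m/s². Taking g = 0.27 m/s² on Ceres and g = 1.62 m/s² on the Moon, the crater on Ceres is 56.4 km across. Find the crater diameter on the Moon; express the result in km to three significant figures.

All impactor-dependent factors cancel in the ratio, leaving D_Moon/D_Ceres = (g_Moon/g_Ceres)^-0.19.
(1.62/0.27)^-0.19 = 6.000^-0.19 = 0.7115
D_Moon = 0.7115 × 56.4 km = 40.1 km

D ≈ 40.1 km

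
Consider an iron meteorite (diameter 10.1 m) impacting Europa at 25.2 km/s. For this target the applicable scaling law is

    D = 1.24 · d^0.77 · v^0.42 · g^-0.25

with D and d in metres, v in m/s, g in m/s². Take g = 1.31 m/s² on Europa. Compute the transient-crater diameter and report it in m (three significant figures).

In SI units: v = 25200 m/s.
d^0.77 = 10.1^0.77 = 5.934
v^0.42 = 25200^0.42 = 70.56
g^-0.25 = 1.31^-0.25 = 0.9347
D = 1.24 × 5.934 × 70.56 × 0.9347 = 485.3 m

D ≈ 485 m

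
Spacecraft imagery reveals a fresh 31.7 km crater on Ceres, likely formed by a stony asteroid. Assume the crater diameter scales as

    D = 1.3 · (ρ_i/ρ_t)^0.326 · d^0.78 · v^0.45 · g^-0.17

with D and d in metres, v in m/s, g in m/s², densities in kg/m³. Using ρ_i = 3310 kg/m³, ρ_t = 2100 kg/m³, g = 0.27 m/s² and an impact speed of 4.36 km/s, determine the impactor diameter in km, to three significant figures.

d ≈ 2.08 km

Rearranging for d: d = [D / (1.3 · (3310/2100)^0.326 · 4360^0.45 · 0.27^-0.17)]^(1/0.78).
D = 31700 m.
(3310/2100)^0.326 = 1.160
4360^0.45 = 43.43
0.27^-0.17 = 1.249
Denominator = 1.3 × 1.160 × 43.43 × 1.249 = 81.80
D / 81.80 = 31700 / 81.80 = 387.5
d = 387.5^(1/0.78) = 387.5^1.2821 = 2082 m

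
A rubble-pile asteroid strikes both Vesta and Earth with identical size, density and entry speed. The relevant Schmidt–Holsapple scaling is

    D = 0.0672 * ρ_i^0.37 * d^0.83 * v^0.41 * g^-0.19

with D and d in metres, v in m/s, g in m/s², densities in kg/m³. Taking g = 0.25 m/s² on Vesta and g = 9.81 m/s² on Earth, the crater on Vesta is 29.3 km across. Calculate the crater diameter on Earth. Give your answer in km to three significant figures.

D ≈ 14.6 km

All impactor-dependent factors cancel in the ratio, leaving D_Earth/D_Vesta = (g_Earth/g_Vesta)^-0.19.
(9.81/0.25)^-0.19 = 39.24^-0.19 = 0.4980
D_Earth = 0.4980 × 29.3 km = 14.6 km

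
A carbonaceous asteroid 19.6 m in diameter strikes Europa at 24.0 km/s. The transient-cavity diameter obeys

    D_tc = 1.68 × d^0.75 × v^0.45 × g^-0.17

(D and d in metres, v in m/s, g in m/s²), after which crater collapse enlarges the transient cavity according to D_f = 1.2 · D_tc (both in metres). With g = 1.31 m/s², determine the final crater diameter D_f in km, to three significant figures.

D_f ≈ 1.68 km

v = 24000 m/s.
d^0.75 = 19.6^0.75 = 9.315
v^0.45 = 24000^0.45 = 93.56
g^-0.17 = 1.31^-0.17 = 0.9551
D_tc = 1.68 × 9.315 × 93.56 × 0.9551 = 1398 m
D_f = 1.2 × 1398 = 1678 m
     = 1.678 km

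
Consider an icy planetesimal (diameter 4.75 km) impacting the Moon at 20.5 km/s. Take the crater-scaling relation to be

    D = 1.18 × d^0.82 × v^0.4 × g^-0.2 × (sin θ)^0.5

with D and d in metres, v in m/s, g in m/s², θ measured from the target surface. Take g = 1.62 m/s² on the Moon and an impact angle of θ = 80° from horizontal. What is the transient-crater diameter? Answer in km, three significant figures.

D ≈ 58.4 km

In SI units: d = 4750 m, v = 20500 m/s.
d^0.82 = 4750^0.82 = 1035
v^0.4 = 20500^0.4 = 53.05
g^-0.2 = 1.62^-0.2 = 0.9080
(sin 80°)^0.5 = 0.9848^0.5 = 0.9924
D = 1.18 × 1035 × 53.05 × 0.9080 × 0.9924 = 58382 m
   = 58.38 km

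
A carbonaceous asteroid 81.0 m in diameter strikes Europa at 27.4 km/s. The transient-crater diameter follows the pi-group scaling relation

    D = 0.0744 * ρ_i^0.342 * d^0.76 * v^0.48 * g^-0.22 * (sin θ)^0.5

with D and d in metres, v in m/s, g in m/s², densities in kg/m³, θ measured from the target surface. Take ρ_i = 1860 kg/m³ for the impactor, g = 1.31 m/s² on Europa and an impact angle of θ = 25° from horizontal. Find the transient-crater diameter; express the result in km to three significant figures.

D ≈ 2.28 km

In SI units: v = 27400 m/s.
ρ_i^0.342 = 1860^0.342 = 13.13
d^0.76 = 81^0.76 = 28.21
v^0.48 = 27400^0.48 = 134.9
g^-0.22 = 1.31^-0.22 = 0.9423
(sin 25°)^0.5 = 0.4226^0.5 = 0.6501
D = 0.0744 × 13.13 × 28.21 × 134.9 × 0.9423 × 0.6501 = 2277 m
   = 2.277 km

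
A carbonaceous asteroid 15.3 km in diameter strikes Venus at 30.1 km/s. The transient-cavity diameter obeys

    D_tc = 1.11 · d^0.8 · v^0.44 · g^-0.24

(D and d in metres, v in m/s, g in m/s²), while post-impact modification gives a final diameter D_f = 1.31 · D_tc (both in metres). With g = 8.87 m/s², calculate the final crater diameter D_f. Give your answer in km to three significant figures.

D_f ≈ 179 km

In SI: d = 15300 m, v = 30100 m/s.
d^0.8 = 15300^0.8 = 2227
v^0.44 = 30100^0.44 = 93.45
g^-0.24 = 8.87^-0.24 = 0.5922
D_tc = 1.11 × 2227 × 93.45 × 0.5922 = 1.368 × 10^5 m
D_f = 1.31 × 1.368 × 10^5 = 1.792 × 10^5 m
     = 179.2 km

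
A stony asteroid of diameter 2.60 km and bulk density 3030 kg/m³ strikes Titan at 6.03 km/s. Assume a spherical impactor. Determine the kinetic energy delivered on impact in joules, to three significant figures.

d = 2600 m; v = 6030 m/s.
Mass m = (π/6) ρ d³ = (π/6) × 3030 × (2600)³ = 2.788 × 10^13 kg
E = ½ m v² = 0.5 × 2.788 × 10^13 × (6030)² = 5.069 × 10^20 J

E ≈ 5.07 × 10^20 J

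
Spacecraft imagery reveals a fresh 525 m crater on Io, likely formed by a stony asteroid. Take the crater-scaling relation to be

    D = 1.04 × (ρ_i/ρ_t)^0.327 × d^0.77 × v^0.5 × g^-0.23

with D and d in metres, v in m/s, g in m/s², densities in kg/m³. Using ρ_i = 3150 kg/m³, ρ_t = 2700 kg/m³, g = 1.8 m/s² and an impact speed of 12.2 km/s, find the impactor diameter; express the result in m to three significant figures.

d ≈ 8.03 m

Rearranging for d: d = [D / (1.04 · (3150/2700)^0.327 · 12200^0.5 · 1.8^-0.23)]^(1/0.77).
(3150/2700)^0.327 = 1.052
12200^0.5 = 110.5
1.8^-0.23 = 0.8735
Denominator = 1.04 × 1.052 × 110.5 × 0.8735 = 105.6
D / 105.6 = 525 / 105.6 = 4.972
d = 4.972^(1/0.77) = 4.972^1.2987 = 8.028 m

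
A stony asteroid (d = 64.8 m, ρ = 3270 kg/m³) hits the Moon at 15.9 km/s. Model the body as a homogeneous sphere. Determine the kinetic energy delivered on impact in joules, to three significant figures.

E ≈ 5.89 × 10^16 J

v = 15900 m/s.
Mass m = (π/6) ρ d³ = (π/6) × 3270 × (64.8)³ = 4.659 × 10^8 kg
E = ½ m v² = 0.5 × 4.659 × 10^8 × (15900)² = 5.889 × 10^16 J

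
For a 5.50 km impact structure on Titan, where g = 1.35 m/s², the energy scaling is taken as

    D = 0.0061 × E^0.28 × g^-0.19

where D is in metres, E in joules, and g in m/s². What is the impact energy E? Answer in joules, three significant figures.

Rearranging: E = [D / (0.0061 · g^-0.19)]^(1/0.28).
D = 5500 m.
g^-0.19 = 1.35^-0.19 = 0.9446
D / (0.0061 × 0.9446) = 5500 / (5.762 × 10^-3) = 9.545 × 10^5
E = (9.545 × 10^5)^3.5714 = 2.271 × 10^21 J

E ≈ 2.27 × 10^21 J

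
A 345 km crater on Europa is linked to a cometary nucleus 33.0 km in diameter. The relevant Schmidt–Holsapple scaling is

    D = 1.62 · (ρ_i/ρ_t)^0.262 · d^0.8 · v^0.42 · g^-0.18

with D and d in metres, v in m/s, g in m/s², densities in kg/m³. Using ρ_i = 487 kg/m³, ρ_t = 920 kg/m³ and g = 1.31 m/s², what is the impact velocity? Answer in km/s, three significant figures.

Rearranging for v: v = [D / (1.62 · (487/920)^0.262 · 33000^0.8 · 1.31^-0.18)]^(1/0.42).
D = 345000 m.
(487/920)^0.262 = 0.8465
33000^0.8 = 4119
1.31^-0.18 = 0.9526
Denominator = 1.62 × 0.8465 × 4119 × 0.9526 = 5381
D / 5381 = 345000 / 5381 = 64.11
v = 64.11^(1/0.42) = 64.11^2.381 = 20058 m/s

v ≈ 20.1 km/s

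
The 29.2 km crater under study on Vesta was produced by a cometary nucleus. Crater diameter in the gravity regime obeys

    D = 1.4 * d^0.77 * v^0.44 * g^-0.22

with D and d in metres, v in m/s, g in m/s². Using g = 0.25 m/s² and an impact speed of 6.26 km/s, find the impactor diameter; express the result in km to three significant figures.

d ≈ 1.85 km

Rearranging for d: d = [D / (1.4 · 6260^0.44 · 0.25^-0.22)]^(1/0.77).
D = 29200 m.
6260^0.44 = 46.83
0.25^-0.22 = 1.357
Denominator = 1.4 × 46.83 × 1.357 = 88.97
D / 88.97 = 29200 / 88.97 = 328.2
d = 328.2^(1/0.77) = 328.2^1.2987 = 1852 m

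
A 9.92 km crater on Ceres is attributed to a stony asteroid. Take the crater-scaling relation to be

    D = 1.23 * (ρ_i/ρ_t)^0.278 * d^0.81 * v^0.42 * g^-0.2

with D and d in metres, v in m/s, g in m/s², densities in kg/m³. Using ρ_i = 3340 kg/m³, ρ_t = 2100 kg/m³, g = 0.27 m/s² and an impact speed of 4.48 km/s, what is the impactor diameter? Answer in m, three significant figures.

Rearranging for d: d = [D / (1.23 · (3340/2100)^0.278 · 4480^0.42 · 0.27^-0.2)]^(1/0.81).
D = 9920 m.
(3340/2100)^0.278 = 1.138
4480^0.42 = 34.16
0.27^-0.2 = 1.299
Denominator = 1.23 × 1.138 × 34.16 × 1.299 = 62.11
D / 62.11 = 9920 / 62.11 = 159.7
d = 159.7^(1/0.81) = 159.7^1.2346 = 525.0 m

d ≈ 525 m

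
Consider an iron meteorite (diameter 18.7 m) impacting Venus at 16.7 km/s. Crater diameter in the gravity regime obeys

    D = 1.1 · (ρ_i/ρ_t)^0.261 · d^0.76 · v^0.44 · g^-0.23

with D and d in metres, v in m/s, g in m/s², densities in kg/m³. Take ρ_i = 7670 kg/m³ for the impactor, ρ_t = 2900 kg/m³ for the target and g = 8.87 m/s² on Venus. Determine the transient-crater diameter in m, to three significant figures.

D ≈ 573 m

In SI units: v = 16700 m/s.
(ρ_i/ρ_t)^0.261 = (7670/2900)^0.261 = 1.289
d^0.76 = 18.7^0.76 = 9.260
v^0.44 = 16700^0.44 = 72.11
g^-0.23 = 8.87^-0.23 = 0.6053
D = 1.1 × 1.289 × 9.260 × 72.11 × 0.6053 = 573.1 m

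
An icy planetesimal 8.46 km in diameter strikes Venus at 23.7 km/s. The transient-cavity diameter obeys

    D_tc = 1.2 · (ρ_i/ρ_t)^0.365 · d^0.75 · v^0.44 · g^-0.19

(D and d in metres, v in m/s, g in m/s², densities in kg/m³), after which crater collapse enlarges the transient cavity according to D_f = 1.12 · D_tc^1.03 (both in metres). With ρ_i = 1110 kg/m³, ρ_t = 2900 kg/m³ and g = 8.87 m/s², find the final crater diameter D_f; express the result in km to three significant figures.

D_f ≈ 63.8 km

In SI: d = 8460 m, v = 23700 m/s.
(ρ_i/ρ_t)^0.365 = (1110/2900)^0.365 = 0.7043
d^0.75 = 8460^0.75 = 882.1
v^0.44 = 23700^0.44 = 84.12
g^-0.19 = 8.87^-0.19 = 0.6605
D_tc = 1.2 × 0.7043 × 882.1 × 84.12 × 0.6605 = 41420 m
D_f = 1.12 × (41420)^1.03 = 63818 m
     = 63.82 km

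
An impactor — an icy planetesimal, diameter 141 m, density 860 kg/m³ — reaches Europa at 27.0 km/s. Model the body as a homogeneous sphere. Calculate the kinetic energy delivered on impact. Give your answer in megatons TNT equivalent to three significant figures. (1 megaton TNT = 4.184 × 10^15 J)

E ≈ 110 Mt TNT

v = 27000 m/s.
Mass m = (π/6) ρ d³ = (π/6) × 860 × (141)³ = 1.262 × 10^9 kg
E = ½ m v² = 0.5 × 1.262 × 10^9 × (27000)² = 4.600 × 10^17 J
   = 4.600 × 10^17 / 4.184×10^15 = 109.9 Mt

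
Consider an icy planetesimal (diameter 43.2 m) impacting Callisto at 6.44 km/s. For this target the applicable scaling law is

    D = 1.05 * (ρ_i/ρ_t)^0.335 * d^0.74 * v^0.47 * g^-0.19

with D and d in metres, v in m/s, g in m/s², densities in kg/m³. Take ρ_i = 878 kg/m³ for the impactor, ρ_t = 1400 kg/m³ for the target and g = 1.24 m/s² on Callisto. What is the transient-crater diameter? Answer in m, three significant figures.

In SI units: v = 6440 m/s.
(ρ_i/ρ_t)^0.335 = (878/1400)^0.335 = 0.8553
d^0.74 = 43.2^0.74 = 16.23
v^0.47 = 6440^0.47 = 61.68
g^-0.19 = 1.24^-0.19 = 0.9600
D = 1.05 × 0.8553 × 16.23 × 61.68 × 0.9600 = 863.1 m

D ≈ 863 m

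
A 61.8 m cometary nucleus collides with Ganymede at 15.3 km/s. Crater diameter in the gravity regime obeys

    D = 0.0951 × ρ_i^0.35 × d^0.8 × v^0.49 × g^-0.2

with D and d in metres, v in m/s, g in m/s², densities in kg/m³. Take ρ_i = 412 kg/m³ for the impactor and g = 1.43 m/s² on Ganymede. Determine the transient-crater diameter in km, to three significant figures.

In SI units: v = 15300 m/s.
ρ_i^0.35 = 412^0.35 = 8.226
d^0.8 = 61.8^0.8 = 27.09
v^0.49 = 15300^0.49 = 112.3
g^-0.2 = 1.43^-0.2 = 0.9310
D = 0.0951 × 8.226 × 27.09 × 112.3 × 0.9310 = 2216 m
   = 2.216 km

D ≈ 2.22 km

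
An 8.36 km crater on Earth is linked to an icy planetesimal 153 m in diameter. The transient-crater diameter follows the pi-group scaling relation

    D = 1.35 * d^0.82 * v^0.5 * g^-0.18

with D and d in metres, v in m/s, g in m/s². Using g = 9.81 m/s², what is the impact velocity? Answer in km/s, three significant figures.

Rearranging for v: v = [D / (1.35 · 153^0.82 · 9.81^-0.18)]^(1/0.5).
D = 8360 m.
153^0.82 = 61.87
9.81^-0.18 = 0.6630
Denominator = 1.35 × 61.87 × 0.6630 = 55.38
D / 55.38 = 8360 / 55.38 = 151.0
v = 151.0^(1/0.5) = 151.0^2 = 22801 m/s

v ≈ 22.8 km/s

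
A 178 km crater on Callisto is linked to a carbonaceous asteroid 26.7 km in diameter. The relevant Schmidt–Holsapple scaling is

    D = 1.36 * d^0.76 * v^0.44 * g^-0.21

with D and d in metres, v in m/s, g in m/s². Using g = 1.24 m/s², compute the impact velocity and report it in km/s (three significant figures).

Rearranging for v: v = [D / (1.36 · 26700^0.76 · 1.24^-0.21)]^(1/0.44).
D = 178000 m.
26700^0.76 = 2313
1.24^-0.21 = 0.9558
Denominator = 1.36 × 2313 × 0.9558 = 3007
D / 3007 = 178000 / 3007 = 59.20
v = 59.20^(1/0.44) = 59.20^2.2727 = 10665 m/s

v ≈ 10.7 km/s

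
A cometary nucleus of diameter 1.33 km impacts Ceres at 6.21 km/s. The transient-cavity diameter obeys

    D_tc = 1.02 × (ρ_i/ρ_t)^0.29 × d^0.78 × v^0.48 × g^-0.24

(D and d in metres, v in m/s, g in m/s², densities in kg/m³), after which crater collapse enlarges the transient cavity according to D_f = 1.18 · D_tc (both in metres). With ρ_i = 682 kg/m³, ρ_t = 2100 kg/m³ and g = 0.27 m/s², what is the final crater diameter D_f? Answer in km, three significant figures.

In SI: d = 1330 m, v = 6210 m/s.
(ρ_i/ρ_t)^0.29 = (682/2100)^0.29 = 0.7217
d^0.78 = 1330^0.78 = 273.3
v^0.48 = 6210^0.48 = 66.17
g^-0.24 = 0.27^-0.24 = 1.369
D_tc = 1.02 × 0.7217 × 273.3 × 66.17 × 1.369 = 18220 m
D_f = 1.18 × 18220 = 21500 m
     = 21.50 km

D_f ≈ 21.5 km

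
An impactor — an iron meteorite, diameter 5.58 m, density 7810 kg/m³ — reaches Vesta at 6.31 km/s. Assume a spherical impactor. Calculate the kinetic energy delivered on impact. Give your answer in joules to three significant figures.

E ≈ 1.41 × 10^13 J

v = 6310 m/s.
Mass m = (π/6) ρ d³ = (π/6) × 7810 × (5.58)³ = 7.105 × 10^5 kg
E = ½ m v² = 0.5 × 7.105 × 10^5 × (6310)² = 1.414 × 10^13 J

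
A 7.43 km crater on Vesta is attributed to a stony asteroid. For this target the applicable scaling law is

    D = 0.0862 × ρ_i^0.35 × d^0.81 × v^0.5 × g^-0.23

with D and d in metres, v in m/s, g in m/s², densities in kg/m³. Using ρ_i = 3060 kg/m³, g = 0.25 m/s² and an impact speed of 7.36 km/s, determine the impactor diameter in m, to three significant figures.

d ≈ 107 m

Rearranging for d: d = [D / (0.0862 · 3060^0.35 · 7360^0.5 · 0.25^-0.23)]^(1/0.81).
D = 7430 m.
3060^0.35 = 16.60
7360^0.5 = 85.79
0.25^-0.23 = 1.376
Denominator = 0.0862 × 16.60 × 85.79 × 1.376 = 168.9
D / 168.9 = 7430 / 168.9 = 43.99
d = 43.99^(1/0.81) = 43.99^1.2346 = 106.9 m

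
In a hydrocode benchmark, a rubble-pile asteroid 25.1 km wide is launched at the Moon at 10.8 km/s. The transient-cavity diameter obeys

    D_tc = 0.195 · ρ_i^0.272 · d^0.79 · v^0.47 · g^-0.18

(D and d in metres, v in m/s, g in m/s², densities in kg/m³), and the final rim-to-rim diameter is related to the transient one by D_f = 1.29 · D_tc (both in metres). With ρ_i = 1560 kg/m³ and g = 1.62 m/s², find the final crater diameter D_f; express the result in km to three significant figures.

D_f ≈ 401 km

In SI: d = 25100 m, v = 10800 m/s.
ρ_i^0.272 = 1560^0.272 = 7.388
d^0.79 = 25100^0.79 = 2990
v^0.47 = 10800^0.47 = 78.65
g^-0.18 = 1.62^-0.18 = 0.9168
D_tc = 0.195 × 7.388 × 2990 × 78.65 × 0.9168 = 3.106 × 10^5 m
D_f = 1.29 × 3.106 × 10^5 = 4.007 × 10^5 m
     = 400.7 km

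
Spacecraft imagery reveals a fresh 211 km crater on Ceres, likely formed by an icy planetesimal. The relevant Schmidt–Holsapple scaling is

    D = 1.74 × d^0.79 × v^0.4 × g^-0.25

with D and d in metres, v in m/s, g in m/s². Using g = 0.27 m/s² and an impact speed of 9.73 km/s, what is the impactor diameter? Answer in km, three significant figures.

d ≈ 17.2 km

Rearranging for d: d = [D / (1.74 · 9730^0.4 · 0.27^-0.25)]^(1/0.79).
D = 211000 m.
9730^0.4 = 39.38
0.27^-0.25 = 1.387
Denominator = 1.74 × 39.38 × 1.387 = 95.04
D / 95.04 = 211000 / 95.04 = 2220
d = 2220^(1/0.79) = 2220^1.2658 = 17211 m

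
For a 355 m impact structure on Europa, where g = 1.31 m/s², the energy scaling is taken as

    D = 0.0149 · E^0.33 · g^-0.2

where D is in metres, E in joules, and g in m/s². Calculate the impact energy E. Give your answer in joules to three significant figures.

Rearranging: E = [D / (0.0149 · g^-0.2)]^(1/0.33).
g^-0.2 = 1.31^-0.2 = 0.9474
D / (0.0149 × 0.9474) = 355 / (0.01412) = 2.514 × 10^4
E = (2.514 × 10^4)^3.0303 = 2.160 × 10^13 J

E ≈ 2.16 × 10^13 J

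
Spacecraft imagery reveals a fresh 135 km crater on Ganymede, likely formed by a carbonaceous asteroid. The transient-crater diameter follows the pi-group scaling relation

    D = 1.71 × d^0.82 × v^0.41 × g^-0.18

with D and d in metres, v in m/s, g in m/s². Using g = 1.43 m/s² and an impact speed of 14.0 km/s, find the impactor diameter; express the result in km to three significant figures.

d ≈ 8.58 km

Rearranging for d: d = [D / (1.71 · 14000^0.41 · 1.43^-0.18)]^(1/0.82).
D = 135000 m.
14000^0.41 = 50.11
1.43^-0.18 = 0.9376
Denominator = 1.71 × 50.11 × 0.9376 = 80.34
D / 80.34 = 135000 / 80.34 = 1680
d = 1680^(1/0.82) = 1680^1.2195 = 8576 m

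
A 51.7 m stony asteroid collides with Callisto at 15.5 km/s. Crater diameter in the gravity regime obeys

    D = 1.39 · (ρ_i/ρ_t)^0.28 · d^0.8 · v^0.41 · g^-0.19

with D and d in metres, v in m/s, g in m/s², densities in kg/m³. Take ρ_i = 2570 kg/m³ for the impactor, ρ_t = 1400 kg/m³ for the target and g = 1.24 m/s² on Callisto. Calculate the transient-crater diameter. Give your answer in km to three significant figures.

D ≈ 1.94 km

In SI units: v = 15500 m/s.
(ρ_i/ρ_t)^0.28 = (2570/1400)^0.28 = 1.185
d^0.8 = 51.7^0.8 = 23.49
v^0.41 = 15500^0.41 = 52.24
g^-0.19 = 1.24^-0.19 = 0.9600
D = 1.39 × 1.185 × 23.49 × 52.24 × 0.9600 = 1940 m
   = 1.940 km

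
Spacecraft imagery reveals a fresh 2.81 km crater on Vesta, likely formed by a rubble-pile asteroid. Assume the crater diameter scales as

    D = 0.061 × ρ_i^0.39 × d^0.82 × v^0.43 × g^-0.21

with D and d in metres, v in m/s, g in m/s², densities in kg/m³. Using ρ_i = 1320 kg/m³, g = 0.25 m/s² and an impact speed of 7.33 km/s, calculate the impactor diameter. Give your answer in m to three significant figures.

d ≈ 105 m

Rearranging for d: d = [D / (0.061 · 1320^0.39 · 7330^0.43 · 0.25^-0.21)]^(1/0.82).
D = 2810 m.
1320^0.39 = 16.48
7330^0.43 = 45.92
0.25^-0.21 = 1.338
Denominator = 0.061 × 16.48 × 45.92 × 1.338 = 61.77
D / 61.77 = 2810 / 61.77 = 45.49
d = 45.49^(1/0.82) = 45.49^1.2195 = 105.2 m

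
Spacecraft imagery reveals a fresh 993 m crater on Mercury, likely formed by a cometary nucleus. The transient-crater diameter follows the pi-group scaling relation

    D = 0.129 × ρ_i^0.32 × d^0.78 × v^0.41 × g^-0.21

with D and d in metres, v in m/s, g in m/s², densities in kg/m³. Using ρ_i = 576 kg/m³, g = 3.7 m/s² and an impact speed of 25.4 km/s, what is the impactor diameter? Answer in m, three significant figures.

d ≈ 48.7 m

Rearranging for d: d = [D / (0.129 · 576^0.32 · 25400^0.41 · 3.7^-0.21)]^(1/0.78).
576^0.32 = 7.644
25400^0.41 = 63.97
3.7^-0.21 = 0.7598
Denominator = 0.129 × 7.644 × 63.97 × 0.7598 = 47.93
D / 47.93 = 993 / 47.93 = 20.72
d = 20.72^(1/0.78) = 20.72^1.2821 = 48.72 m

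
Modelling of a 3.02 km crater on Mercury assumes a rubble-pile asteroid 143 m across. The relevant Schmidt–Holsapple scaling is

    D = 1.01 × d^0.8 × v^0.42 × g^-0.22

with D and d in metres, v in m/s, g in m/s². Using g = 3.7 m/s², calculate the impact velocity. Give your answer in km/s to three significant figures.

v ≈ 29.4 km/s

Rearranging for v: v = [D / (1.01 · 143^0.8 · 3.7^-0.22)]^(1/0.42).
D = 3020 m.
143^0.8 = 53.00
3.7^-0.22 = 0.7499
Denominator = 1.01 × 53.00 × 0.7499 = 40.14
D / 40.14 = 3020 / 40.14 = 75.24
v = 75.24^(1/0.42) = 75.24^2.381 = 29365 m/s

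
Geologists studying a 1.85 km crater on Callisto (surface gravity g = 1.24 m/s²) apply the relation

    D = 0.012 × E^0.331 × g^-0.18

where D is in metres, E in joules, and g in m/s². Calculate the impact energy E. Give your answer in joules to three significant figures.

E ≈ 5.30 × 10^15 J

Rearranging: E = [D / (0.012 · g^-0.18)]^(1/0.331).
D = 1850 m.
g^-0.18 = 1.24^-0.18 = 0.9620
D / (0.012 × 0.9620) = 1850 / (0.01154) = 1.603 × 10^5
E = (1.603 × 10^5)^3.0211 = 5.304 × 10^15 J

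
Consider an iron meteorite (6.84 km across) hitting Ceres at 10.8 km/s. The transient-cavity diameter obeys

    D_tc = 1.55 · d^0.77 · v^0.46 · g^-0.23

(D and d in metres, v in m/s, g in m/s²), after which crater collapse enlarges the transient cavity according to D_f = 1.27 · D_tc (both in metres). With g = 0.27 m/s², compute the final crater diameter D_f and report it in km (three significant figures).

D_f ≈ 171 km

In SI: d = 6840 m, v = 10800 m/s.
d^0.77 = 6840^0.77 = 897.4
v^0.46 = 10800^0.46 = 71.68
g^-0.23 = 0.27^-0.23 = 1.351
D_tc = 1.55 × 897.4 × 71.68 × 1.351 = 1.347 × 10^5 m
D_f = 1.27 × 1.347 × 10^5 = 1.711 × 10^5 m
     = 171.1 km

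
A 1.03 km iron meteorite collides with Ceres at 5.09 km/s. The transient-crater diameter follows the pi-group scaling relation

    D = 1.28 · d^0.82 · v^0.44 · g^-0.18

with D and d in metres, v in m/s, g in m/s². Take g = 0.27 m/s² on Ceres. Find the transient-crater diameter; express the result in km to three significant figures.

D ≈ 20.5 km

In SI units: d = 1030 m, v = 5090 m/s.
d^0.82 = 1030^0.82 = 295.5
v^0.44 = 5090^0.44 = 42.75
g^-0.18 = 0.27^-0.18 = 1.266
D = 1.28 × 295.5 × 42.75 × 1.266 = 20471 m
   = 20.47 km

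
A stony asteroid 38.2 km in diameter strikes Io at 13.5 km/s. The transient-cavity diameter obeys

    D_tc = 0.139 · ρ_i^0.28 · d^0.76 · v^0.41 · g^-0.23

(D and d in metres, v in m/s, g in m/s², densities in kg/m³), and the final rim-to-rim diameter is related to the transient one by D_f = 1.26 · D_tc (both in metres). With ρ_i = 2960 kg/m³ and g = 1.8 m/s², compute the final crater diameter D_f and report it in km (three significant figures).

In SI: d = 38200 m, v = 13500 m/s.
ρ_i^0.28 = 2960^0.28 = 9.375
d^0.76 = 38200^0.76 = 3036
v^0.41 = 13500^0.41 = 49.37
g^-0.23 = 1.8^-0.23 = 0.8735
D_tc = 0.139 × 9.375 × 3036 × 49.37 × 0.8735 = 1.706 × 10^5 m
D_f = 1.26 × 1.706 × 10^5 = 2.150 × 10^5 m
     = 215.0 km

D_f ≈ 215 km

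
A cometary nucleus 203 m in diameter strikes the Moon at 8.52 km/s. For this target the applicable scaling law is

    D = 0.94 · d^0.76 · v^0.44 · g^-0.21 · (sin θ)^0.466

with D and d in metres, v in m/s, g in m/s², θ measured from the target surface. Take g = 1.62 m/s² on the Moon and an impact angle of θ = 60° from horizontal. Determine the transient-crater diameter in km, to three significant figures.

D ≈ 2.42 km

In SI units: v = 8520 m/s.
d^0.76 = 203^0.76 = 56.71
v^0.44 = 8520^0.44 = 53.63
g^-0.21 = 1.62^-0.21 = 0.9037
(sin 60°)^0.466 = 0.8660^0.466 = 0.9352
D = 0.94 × 56.71 × 53.63 × 0.9037 × 0.9352 = 2416 m
   = 2.416 km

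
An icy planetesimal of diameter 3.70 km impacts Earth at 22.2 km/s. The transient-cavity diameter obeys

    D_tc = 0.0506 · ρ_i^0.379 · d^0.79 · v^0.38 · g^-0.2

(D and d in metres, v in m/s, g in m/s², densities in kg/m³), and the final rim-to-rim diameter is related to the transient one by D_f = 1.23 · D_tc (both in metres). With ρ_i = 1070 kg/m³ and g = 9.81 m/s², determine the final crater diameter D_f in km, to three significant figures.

D_f ≈ 16.4 km

In SI: d = 3700 m, v = 22200 m/s.
ρ_i^0.379 = 1070^0.379 = 14.06
d^0.79 = 3700^0.79 = 659.0
v^0.38 = 22200^0.38 = 44.83
g^-0.2 = 9.81^-0.2 = 0.6334
D_tc = 0.0506 × 14.06 × 659.0 × 44.83 × 0.6334 = 13310 m
D_f = 1.23 × 13310 = 16371 m
     = 16.37 km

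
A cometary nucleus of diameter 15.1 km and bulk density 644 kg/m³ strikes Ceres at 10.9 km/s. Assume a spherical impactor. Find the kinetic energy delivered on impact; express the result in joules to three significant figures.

E ≈ 6.90 × 10^22 J

d = 15100 m; v = 10900 m/s.
Mass m = (π/6) ρ d³ = (π/6) × 644 × (15100)³ = 1.161 × 10^15 kg
E = ½ m v² = 0.5 × 1.161 × 10^15 × (10900)² = 6.897 × 10^22 J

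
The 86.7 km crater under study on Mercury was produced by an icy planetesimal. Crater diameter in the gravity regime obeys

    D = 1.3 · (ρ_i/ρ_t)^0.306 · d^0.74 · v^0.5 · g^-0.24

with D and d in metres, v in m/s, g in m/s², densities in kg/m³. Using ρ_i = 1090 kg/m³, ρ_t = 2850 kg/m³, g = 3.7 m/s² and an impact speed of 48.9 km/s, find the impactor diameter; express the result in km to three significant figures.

Rearranging for d: d = [D / (1.3 · (1090/2850)^0.306 · 48900^0.5 · 3.7^-0.24)]^(1/0.74).
D = 86700 m.
(1090/2850)^0.306 = 0.7452
48900^0.5 = 221.1
3.7^-0.24 = 0.7305
Denominator = 1.3 × 0.7452 × 221.1 × 0.7305 = 156.5
D / 156.5 = 86700 / 156.5 = 554.0
d = 554.0^(1/0.74) = 554.0^1.3514 = 5100 m

d ≈ 5.10 km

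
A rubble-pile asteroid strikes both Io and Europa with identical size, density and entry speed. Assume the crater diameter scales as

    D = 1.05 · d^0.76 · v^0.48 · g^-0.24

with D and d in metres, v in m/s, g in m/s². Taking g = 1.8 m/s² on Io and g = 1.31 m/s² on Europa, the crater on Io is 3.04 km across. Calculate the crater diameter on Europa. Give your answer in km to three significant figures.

All impactor-dependent factors cancel in the ratio, leaving D_Europa/D_Io = (g_Europa/g_Io)^-0.24.
(1.31/1.8)^-0.24 = 0.7278^-0.24 = 1.079
D_Europa = 1.079 × 3.04 km = 3.28 km

D ≈ 3.28 km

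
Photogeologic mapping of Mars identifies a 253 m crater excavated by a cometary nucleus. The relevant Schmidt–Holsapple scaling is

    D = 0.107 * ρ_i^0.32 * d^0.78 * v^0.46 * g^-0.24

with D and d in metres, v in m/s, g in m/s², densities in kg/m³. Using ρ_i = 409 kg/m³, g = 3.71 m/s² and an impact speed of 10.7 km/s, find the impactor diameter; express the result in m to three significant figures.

d ≈ 11.3 m

Rearranging for d: d = [D / (0.107 · 409^0.32 · 10700^0.46 · 3.71^-0.24)]^(1/0.78).
409^0.32 = 6.851
10700^0.46 = 71.37
3.71^-0.24 = 0.7300
Denominator = 0.107 × 6.851 × 71.37 × 0.7300 = 38.19
D / 38.19 = 253 / 38.19 = 6.625
d = 6.625^(1/0.78) = 6.625^1.2821 = 11.29 m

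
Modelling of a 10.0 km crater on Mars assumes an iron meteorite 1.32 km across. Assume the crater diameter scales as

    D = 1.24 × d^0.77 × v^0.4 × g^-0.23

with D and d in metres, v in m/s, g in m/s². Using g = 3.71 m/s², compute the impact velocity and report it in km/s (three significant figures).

Rearranging for v: v = [D / (1.24 · 1320^0.77 · 3.71^-0.23)]^(1/0.4).
D = 10000 m.
1320^0.77 = 252.8
3.71^-0.23 = 0.7397
Denominator = 1.24 × 252.8 × 0.7397 = 231.9
D / 231.9 = 10000 / 231.9 = 43.12
v = 43.12^(1/0.4) = 43.12^2.5 = 12209 m/s

v ≈ 12.2 km/s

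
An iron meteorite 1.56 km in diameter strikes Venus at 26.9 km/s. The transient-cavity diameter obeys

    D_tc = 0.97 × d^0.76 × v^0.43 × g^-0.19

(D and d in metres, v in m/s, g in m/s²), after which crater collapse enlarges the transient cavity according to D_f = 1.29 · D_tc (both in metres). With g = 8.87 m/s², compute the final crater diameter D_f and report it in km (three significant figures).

In SI: d = 1560 m, v = 26900 m/s.
d^0.76 = 1560^0.76 = 267.2
v^0.43 = 26900^0.43 = 80.31
g^-0.19 = 8.87^-0.19 = 0.6605
D_tc = 0.97 × 267.2 × 80.31 × 0.6605 = 13750 m
D_f = 1.29 × 13750 = 17738 m
     = 17.74 km

D_f ≈ 17.7 km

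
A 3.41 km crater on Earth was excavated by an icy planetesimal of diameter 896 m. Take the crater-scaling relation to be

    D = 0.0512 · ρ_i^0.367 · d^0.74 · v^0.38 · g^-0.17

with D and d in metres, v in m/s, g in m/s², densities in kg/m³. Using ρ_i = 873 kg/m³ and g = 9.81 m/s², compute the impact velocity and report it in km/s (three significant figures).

Rearranging for v: v = [D / (0.0512 · 873^0.367 · 896^0.74 · 9.81^-0.17)]^(1/0.38).
D = 3410 m.
873^0.367 = 12.00
896^0.74 = 153.0
9.81^-0.17 = 0.6783
Denominator = 0.0512 × 12.00 × 153.0 × 0.6783 = 63.76
D / 63.76 = 3410 / 63.76 = 53.48
v = 53.48^(1/0.38) = 53.48^2.6316 = 35311 m/s

v ≈ 35.3 km/s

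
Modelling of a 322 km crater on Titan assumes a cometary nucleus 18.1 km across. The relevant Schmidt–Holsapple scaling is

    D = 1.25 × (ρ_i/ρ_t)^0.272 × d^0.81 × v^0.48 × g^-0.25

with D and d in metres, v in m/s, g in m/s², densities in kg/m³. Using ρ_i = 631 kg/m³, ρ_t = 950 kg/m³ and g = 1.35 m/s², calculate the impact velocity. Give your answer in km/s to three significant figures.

Rearranging for v: v = [D / (1.25 · (631/950)^0.272 · 18100^0.81 · 1.35^-0.25)]^(1/0.48).
D = 322000 m.
(631/950)^0.272 = 0.8947
18100^0.81 = 2810
1.35^-0.25 = 0.9277
Denominator = 1.25 × 0.8947 × 2810 × 0.9277 = 2915
D / 2915 = 322000 / 2915 = 110.5
v = 110.5^(1/0.48) = 110.5^2.0833 = 18069 m/s

v ≈ 18.1 km/s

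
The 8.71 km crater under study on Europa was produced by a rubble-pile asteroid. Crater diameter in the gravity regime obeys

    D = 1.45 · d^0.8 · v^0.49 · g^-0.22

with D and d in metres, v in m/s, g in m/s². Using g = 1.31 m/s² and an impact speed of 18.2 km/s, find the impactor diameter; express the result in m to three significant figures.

d ≈ 140 m

Rearranging for d: d = [D / (1.45 · 18200^0.49 · 1.31^-0.22)]^(1/0.8).
D = 8710 m.
18200^0.49 = 122.3
1.31^-0.22 = 0.9423
Denominator = 1.45 × 122.3 × 0.9423 = 167.1
D / 167.1 = 8710 / 167.1 = 52.12
d = 52.12^(1/0.8) = 52.12^1.25 = 140.0 m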